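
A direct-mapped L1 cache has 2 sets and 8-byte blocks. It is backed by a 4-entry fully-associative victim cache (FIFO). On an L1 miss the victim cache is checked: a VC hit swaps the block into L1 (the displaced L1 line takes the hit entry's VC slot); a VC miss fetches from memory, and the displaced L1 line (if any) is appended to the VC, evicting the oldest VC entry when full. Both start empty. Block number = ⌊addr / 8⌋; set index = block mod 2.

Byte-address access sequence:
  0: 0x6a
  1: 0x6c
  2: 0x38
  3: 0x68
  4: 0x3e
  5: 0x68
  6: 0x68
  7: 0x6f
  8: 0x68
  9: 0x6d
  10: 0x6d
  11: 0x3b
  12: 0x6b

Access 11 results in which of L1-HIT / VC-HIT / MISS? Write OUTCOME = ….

OUTCOME = VC-HIT

0: 0x6a (blk 13, set 1) → MISS  vc=[]
1: 0x6c (blk 13, set 1) → L1-HIT  vc=[]
2: 0x38 (blk 7, set 1) → MISS  vc=[13]
3: 0x68 (blk 13, set 1) → VC-HIT  vc=[7]
4: 0x3e (blk 7, set 1) → VC-HIT  vc=[13]
5: 0x68 (blk 13, set 1) → VC-HIT  vc=[7]
6: 0x68 (blk 13, set 1) → L1-HIT  vc=[7]
7: 0x6f (blk 13, set 1) → L1-HIT  vc=[7]
8: 0x68 (blk 13, set 1) → L1-HIT  vc=[7]
9: 0x6d (blk 13, set 1) → L1-HIT  vc=[7]
10: 0x6d (blk 13, set 1) → L1-HIT  vc=[7]
11: 0x3b (blk 7, set 1) → VC-HIT  vc=[13]
12: 0x6b (blk 13, set 1) → VC-HIT  vc=[7]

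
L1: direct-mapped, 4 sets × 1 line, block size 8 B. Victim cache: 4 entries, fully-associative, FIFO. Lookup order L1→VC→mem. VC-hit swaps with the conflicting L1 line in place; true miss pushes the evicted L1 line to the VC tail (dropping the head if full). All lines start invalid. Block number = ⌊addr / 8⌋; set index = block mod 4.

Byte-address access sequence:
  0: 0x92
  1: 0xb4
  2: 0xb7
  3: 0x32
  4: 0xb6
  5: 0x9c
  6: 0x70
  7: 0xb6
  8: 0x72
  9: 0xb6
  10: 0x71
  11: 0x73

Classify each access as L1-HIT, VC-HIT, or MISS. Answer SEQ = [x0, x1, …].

SEQ = [MISS, MISS, L1-HIT, MISS, VC-HIT, MISS, MISS, VC-HIT, VC-HIT, VC-HIT, VC-HIT, L1-HIT]

#0 0x92→b18/s2 MISS; vc=[]
#1 0xb4→b22/s2 MISS; vc=[18]
#2 0xb7→b22/s2 L1-HIT; vc=[18]
#3 0x32→b6/s2 MISS; vc=[18,22]
#4 0xb6→b22/s2 VC-HIT; vc=[18,6]
#5 0x9c→b19/s3 MISS; vc=[18,6]
#6 0x70→b14/s2 MISS; vc=[18,6,22]
#7 0xb6→b22/s2 VC-HIT; vc=[18,6,14]
#8 0x72→b14/s2 VC-HIT; vc=[18,6,22]
#9 0xb6→b22/s2 VC-HIT; vc=[18,6,14]
#10 0x71→b14/s2 VC-HIT; vc=[18,6,22]
#11 0x73→b14/s2 L1-HIT; vc=[18,6,22]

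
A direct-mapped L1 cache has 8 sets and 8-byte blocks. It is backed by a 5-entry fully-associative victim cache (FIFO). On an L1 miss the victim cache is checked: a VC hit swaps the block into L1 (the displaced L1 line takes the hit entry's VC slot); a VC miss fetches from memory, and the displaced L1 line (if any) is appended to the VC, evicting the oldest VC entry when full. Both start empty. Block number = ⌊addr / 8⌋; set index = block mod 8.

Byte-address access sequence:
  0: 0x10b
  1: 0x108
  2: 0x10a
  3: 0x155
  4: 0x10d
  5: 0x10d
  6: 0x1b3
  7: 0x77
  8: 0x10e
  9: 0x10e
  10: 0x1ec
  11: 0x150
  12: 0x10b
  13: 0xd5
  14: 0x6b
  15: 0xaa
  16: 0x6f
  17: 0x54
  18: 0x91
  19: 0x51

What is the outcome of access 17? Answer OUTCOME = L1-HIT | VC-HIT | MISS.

OUTCOME = MISS

#0 0x10b→b33/s1 MISS; vc=[]
#1 0x108→b33/s1 L1-HIT; vc=[]
#2 0x10a→b33/s1 L1-HIT; vc=[]
#3 0x155→b42/s2 MISS; vc=[]
#4 0x10d→b33/s1 L1-HIT; vc=[]
#5 0x10d→b33/s1 L1-HIT; vc=[]
#6 0x1b3→b54/s6 MISS; vc=[]
#7 0x77→b14/s6 MISS; vc=[54]
#8 0x10e→b33/s1 L1-HIT; vc=[54]
#9 0x10e→b33/s1 L1-HIT; vc=[54]
#10 0x1ec→b61/s5 MISS; vc=[54]
#11 0x150→b42/s2 L1-HIT; vc=[54]
#12 0x10b→b33/s1 L1-HIT; vc=[54]
#13 0xd5→b26/s2 MISS; vc=[54,42]
#14 0x6b→b13/s5 MISS; vc=[54,42,61]
#15 0xaa→b21/s5 MISS; vc=[54,42,61,13]
#16 0x6f→b13/s5 VC-HIT; vc=[54,42,61,21]
#17 0x54→b10/s2 MISS; vc=[54,42,61,21,26]
#18 0x91→b18/s2 MISS; vc=[42,61,21,26,10]
#19 0x51→b10/s2 VC-HIT; vc=[42,61,21,26,18]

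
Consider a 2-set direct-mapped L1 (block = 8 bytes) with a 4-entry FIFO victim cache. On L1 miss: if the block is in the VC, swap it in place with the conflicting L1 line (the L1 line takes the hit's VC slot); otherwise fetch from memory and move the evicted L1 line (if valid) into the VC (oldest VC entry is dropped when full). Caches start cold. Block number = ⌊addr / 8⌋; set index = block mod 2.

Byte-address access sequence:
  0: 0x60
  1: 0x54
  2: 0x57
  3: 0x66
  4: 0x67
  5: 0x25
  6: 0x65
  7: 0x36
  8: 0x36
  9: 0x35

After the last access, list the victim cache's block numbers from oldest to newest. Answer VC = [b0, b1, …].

#0 0x60→b12/s0 MISS; vc=[]
#1 0x54→b10/s0 MISS; vc=[12]
#2 0x57→b10/s0 L1-HIT; vc=[12]
#3 0x66→b12/s0 VC-HIT; vc=[10]
#4 0x67→b12/s0 L1-HIT; vc=[10]
#5 0x25→b4/s0 MISS; vc=[10,12]
#6 0x65→b12/s0 VC-HIT; vc=[10,4]
#7 0x36→b6/s0 MISS; vc=[10,4,12]
#8 0x36→b6/s0 L1-HIT; vc=[10,4,12]
#9 0x35→b6/s0 L1-HIT; vc=[10,4,12]

VC = [10, 4, 12]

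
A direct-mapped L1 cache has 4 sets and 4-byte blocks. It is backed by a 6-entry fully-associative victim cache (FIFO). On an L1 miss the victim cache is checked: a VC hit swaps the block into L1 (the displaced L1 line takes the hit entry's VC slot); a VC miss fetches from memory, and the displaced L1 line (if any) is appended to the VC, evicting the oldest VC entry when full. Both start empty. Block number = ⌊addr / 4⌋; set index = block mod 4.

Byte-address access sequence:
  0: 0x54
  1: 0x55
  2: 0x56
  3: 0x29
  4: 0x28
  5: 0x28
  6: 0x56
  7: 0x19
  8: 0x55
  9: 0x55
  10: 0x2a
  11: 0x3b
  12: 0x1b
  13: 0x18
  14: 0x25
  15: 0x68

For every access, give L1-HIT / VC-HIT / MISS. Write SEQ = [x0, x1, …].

0: 0x54 (blk 21, set 1) → MISS  vc=[]
1: 0x55 (blk 21, set 1) → L1-HIT  vc=[]
2: 0x56 (blk 21, set 1) → L1-HIT  vc=[]
3: 0x29 (blk 10, set 2) → MISS  vc=[]
4: 0x28 (blk 10, set 2) → L1-HIT  vc=[]
5: 0x28 (blk 10, set 2) → L1-HIT  vc=[]
6: 0x56 (blk 21, set 1) → L1-HIT  vc=[]
7: 0x19 (blk 6, set 2) → MISS  vc=[10]
8: 0x55 (blk 21, set 1) → L1-HIT  vc=[10]
9: 0x55 (blk 21, set 1) → L1-HIT  vc=[10]
10: 0x2a (blk 10, set 2) → VC-HIT  vc=[6]
11: 0x3b (blk 14, set 2) → MISS  vc=[6, 10]
12: 0x1b (blk 6, set 2) → VC-HIT  vc=[14, 10]
13: 0x18 (blk 6, set 2) → L1-HIT  vc=[14, 10]
14: 0x25 (blk 9, set 1) → MISS  vc=[14, 10, 21]
15: 0x68 (blk 26, set 2) → MISS  vc=[14, 10, 21, 6]

SEQ = [MISS, L1-HIT, L1-HIT, MISS, L1-HIT, L1-HIT, L1-HIT, MISS, L1-HIT, L1-HIT, VC-HIT, MISS, VC-HIT, L1-HIT, MISS, MISS]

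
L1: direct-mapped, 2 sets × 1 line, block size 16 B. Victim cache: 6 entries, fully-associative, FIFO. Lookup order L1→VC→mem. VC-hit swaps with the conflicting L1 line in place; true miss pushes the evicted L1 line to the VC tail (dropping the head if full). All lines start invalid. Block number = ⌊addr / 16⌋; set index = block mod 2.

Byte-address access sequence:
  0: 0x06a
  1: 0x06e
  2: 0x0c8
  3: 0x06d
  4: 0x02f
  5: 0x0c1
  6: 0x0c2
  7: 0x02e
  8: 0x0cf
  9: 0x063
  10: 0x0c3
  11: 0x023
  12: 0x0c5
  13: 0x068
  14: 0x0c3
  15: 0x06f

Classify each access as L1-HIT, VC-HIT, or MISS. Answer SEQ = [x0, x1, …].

0: 0x6a (blk 6, set 0) → MISS  vc=[]
1: 0x6e (blk 6, set 0) → L1-HIT  vc=[]
2: 0xc8 (blk 12, set 0) → MISS  vc=[6]
3: 0x6d (blk 6, set 0) → VC-HIT  vc=[12]
4: 0x2f (blk 2, set 0) → MISS  vc=[12, 6]
5: 0xc1 (blk 12, set 0) → VC-HIT  vc=[2, 6]
6: 0xc2 (blk 12, set 0) → L1-HIT  vc=[2, 6]
7: 0x2e (blk 2, set 0) → VC-HIT  vc=[12, 6]
8: 0xcf (blk 12, set 0) → VC-HIT  vc=[2, 6]
9: 0x63 (blk 6, set 0) → VC-HIT  vc=[2, 12]
10: 0xc3 (blk 12, set 0) → VC-HIT  vc=[2, 6]
11: 0x23 (blk 2, set 0) → VC-HIT  vc=[12, 6]
12: 0xc5 (blk 12, set 0) → VC-HIT  vc=[2, 6]
13: 0x68 (blk 6, set 0) → VC-HIT  vc=[2, 12]
14: 0xc3 (blk 12, set 0) → VC-HIT  vc=[2, 6]
15: 0x6f (blk 6, set 0) → VC-HIT  vc=[2, 12]

SEQ = [MISS, L1-HIT, MISS, VC-HIT, MISS, VC-HIT, L1-HIT, VC-HIT, VC-HIT, VC-HIT, VC-HIT, VC-HIT, VC-HIT, VC-HIT, VC-HIT, VC-HIT]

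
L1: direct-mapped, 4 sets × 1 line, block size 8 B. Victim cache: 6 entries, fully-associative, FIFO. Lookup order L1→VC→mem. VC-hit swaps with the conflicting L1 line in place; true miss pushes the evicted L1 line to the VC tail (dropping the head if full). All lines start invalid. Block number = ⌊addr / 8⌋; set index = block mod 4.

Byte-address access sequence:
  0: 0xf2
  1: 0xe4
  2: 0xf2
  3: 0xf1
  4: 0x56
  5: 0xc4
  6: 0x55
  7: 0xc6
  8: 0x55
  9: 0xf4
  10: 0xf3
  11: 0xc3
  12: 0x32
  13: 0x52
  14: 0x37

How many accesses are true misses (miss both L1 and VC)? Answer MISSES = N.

MISSES = 5

0: 0xf2 (blk 30, set 2) → MISS  vc=[]
1: 0xe4 (blk 28, set 0) → MISS  vc=[]
2: 0xf2 (blk 30, set 2) → L1-HIT  vc=[]
3: 0xf1 (blk 30, set 2) → L1-HIT  vc=[]
4: 0x56 (blk 10, set 2) → MISS  vc=[30]
5: 0xc4 (blk 24, set 0) → MISS  vc=[30, 28]
6: 0x55 (blk 10, set 2) → L1-HIT  vc=[30, 28]
7: 0xc6 (blk 24, set 0) → L1-HIT  vc=[30, 28]
8: 0x55 (blk 10, set 2) → L1-HIT  vc=[30, 28]
9: 0xf4 (blk 30, set 2) → VC-HIT  vc=[10, 28]
10: 0xf3 (blk 30, set 2) → L1-HIT  vc=[10, 28]
11: 0xc3 (blk 24, set 0) → L1-HIT  vc=[10, 28]
12: 0x32 (blk 6, set 2) → MISS  vc=[10, 28, 30]
13: 0x52 (blk 10, set 2) → VC-HIT  vc=[6, 28, 30]
14: 0x37 (blk 6, set 2) → VC-HIT  vc=[10, 28, 30]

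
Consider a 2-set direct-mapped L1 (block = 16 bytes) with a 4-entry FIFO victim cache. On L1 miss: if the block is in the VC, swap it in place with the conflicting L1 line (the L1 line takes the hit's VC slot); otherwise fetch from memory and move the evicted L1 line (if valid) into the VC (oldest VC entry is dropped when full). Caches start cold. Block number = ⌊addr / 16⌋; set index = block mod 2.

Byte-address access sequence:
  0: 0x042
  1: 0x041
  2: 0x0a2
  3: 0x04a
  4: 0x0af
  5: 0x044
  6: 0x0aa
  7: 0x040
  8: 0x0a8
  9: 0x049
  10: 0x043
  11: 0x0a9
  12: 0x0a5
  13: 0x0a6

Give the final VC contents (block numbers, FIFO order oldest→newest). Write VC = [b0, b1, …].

#0 0x42→b4/s0 MISS; vc=[]
#1 0x41→b4/s0 L1-HIT; vc=[]
#2 0xa2→b10/s0 MISS; vc=[4]
#3 0x4a→b4/s0 VC-HIT; vc=[10]
#4 0xaf→b10/s0 VC-HIT; vc=[4]
#5 0x44→b4/s0 VC-HIT; vc=[10]
#6 0xaa→b10/s0 VC-HIT; vc=[4]
#7 0x40→b4/s0 VC-HIT; vc=[10]
#8 0xa8→b10/s0 VC-HIT; vc=[4]
#9 0x49→b4/s0 VC-HIT; vc=[10]
#10 0x43→b4/s0 L1-HIT; vc=[10]
#11 0xa9→b10/s0 VC-HIT; vc=[4]
#12 0xa5→b10/s0 L1-HIT; vc=[4]
#13 0xa6→b10/s0 L1-HIT; vc=[4]

VC = [4]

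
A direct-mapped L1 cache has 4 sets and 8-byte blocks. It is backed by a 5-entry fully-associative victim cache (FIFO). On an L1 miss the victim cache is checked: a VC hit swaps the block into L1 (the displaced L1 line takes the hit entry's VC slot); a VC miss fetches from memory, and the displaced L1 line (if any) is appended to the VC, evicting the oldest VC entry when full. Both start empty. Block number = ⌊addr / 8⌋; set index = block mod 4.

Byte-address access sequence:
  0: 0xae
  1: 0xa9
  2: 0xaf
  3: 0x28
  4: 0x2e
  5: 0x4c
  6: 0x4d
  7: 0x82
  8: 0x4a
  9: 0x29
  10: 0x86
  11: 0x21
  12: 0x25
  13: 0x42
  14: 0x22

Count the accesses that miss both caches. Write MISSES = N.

  [0] addr=0xae blk=21 s=1: MISS | VC []
  [1] addr=0xa9 blk=21 s=1: L1-HIT | VC []
  [2] addr=0xaf blk=21 s=1: L1-HIT | VC []
  [3] addr=0x28 blk=5 s=1: MISS | VC [21]
  [4] addr=0x2e blk=5 s=1: L1-HIT | VC [21]
  [5] addr=0x4c blk=9 s=1: MISS | VC [21, 5]
  [6] addr=0x4d blk=9 s=1: L1-HIT | VC [21, 5]
  [7] addr=0x82 blk=16 s=0: MISS | VC [21, 5]
  [8] addr=0x4a blk=9 s=1: L1-HIT | VC [21, 5]
  [9] addr=0x29 blk=5 s=1: VC-HIT | VC [21, 9]
  [10] addr=0x86 blk=16 s=0: L1-HIT | VC [21, 9]
  [11] addr=0x21 blk=4 s=0: MISS | VC [21, 9, 16]
  [12] addr=0x25 blk=4 s=0: L1-HIT | VC [21, 9, 16]
  [13] addr=0x42 blk=8 s=0: MISS | VC [21, 9, 16, 4]
  [14] addr=0x22 blk=4 s=0: VC-HIT | VC [21, 9, 16, 8]

MISSES = 6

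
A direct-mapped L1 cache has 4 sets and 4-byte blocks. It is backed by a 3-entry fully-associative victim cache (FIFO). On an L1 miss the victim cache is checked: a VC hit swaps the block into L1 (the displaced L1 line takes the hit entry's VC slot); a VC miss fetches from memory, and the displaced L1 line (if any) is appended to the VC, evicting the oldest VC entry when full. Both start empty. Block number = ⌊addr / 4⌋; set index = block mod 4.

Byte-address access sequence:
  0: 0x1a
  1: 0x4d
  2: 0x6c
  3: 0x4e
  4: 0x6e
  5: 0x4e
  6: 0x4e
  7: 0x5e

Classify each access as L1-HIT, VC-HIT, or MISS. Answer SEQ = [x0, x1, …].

  [0] addr=0x1a blk=6 s=2: MISS | VC []
  [1] addr=0x4d blk=19 s=3: MISS | VC []
  [2] addr=0x6c blk=27 s=3: MISS | VC [19]
  [3] addr=0x4e blk=19 s=3: VC-HIT | VC [27]
  [4] addr=0x6e blk=27 s=3: VC-HIT | VC [19]
  [5] addr=0x4e blk=19 s=3: VC-HIT | VC [27]
  [6] addr=0x4e blk=19 s=3: L1-HIT | VC [27]
  [7] addr=0x5e blk=23 s=3: MISS | VC [27, 19]

SEQ = [MISS, MISS, MISS, VC-HIT, VC-HIT, VC-HIT, L1-HIT, MISS]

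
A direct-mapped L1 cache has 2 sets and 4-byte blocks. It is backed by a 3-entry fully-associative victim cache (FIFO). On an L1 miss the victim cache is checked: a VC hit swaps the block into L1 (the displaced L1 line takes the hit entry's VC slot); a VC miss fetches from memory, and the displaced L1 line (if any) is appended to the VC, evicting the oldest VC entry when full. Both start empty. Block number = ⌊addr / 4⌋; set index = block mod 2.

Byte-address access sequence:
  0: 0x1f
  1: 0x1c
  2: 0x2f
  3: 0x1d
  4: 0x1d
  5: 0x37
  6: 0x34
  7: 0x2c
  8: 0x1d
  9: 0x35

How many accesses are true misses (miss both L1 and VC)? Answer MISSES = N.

  [0] addr=0x1f blk=7 s=1: MISS | VC []
  [1] addr=0x1c blk=7 s=1: L1-HIT | VC []
  [2] addr=0x2f blk=11 s=1: MISS | VC [7]
  [3] addr=0x1d blk=7 s=1: VC-HIT | VC [11]
  [4] addr=0x1d blk=7 s=1: L1-HIT | VC [11]
  [5] addr=0x37 blk=13 s=1: MISS | VC [11, 7]
  [6] addr=0x34 blk=13 s=1: L1-HIT | VC [11, 7]
  [7] addr=0x2c blk=11 s=1: VC-HIT | VC [13, 7]
  [8] addr=0x1d blk=7 s=1: VC-HIT | VC [13, 11]
  [9] addr=0x35 blk=13 s=1: VC-HIT | VC [7, 11]

MISSES = 3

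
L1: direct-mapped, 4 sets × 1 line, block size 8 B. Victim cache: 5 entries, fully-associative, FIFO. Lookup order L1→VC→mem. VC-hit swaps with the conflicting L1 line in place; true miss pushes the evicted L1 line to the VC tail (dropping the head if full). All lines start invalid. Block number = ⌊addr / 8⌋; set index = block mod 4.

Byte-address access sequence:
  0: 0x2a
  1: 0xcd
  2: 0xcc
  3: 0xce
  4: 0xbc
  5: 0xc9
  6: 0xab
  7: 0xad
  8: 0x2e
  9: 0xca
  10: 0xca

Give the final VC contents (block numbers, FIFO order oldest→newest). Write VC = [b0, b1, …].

  [0] addr=0x2a blk=5 s=1: MISS | VC []
  [1] addr=0xcd blk=25 s=1: MISS | VC [5]
  [2] addr=0xcc blk=25 s=1: L1-HIT | VC [5]
  [3] addr=0xce blk=25 s=1: L1-HIT | VC [5]
  [4] addr=0xbc blk=23 s=3: MISS | VC [5]
  [5] addr=0xc9 blk=25 s=1: L1-HIT | VC [5]
  [6] addr=0xab blk=21 s=1: MISS | VC [5, 25]
  [7] addr=0xad blk=21 s=1: L1-HIT | VC [5, 25]
  [8] addr=0x2e blk=5 s=1: VC-HIT | VC [21, 25]
  [9] addr=0xca blk=25 s=1: VC-HIT | VC [21, 5]
  [10] addr=0xca blk=25 s=1: L1-HIT | VC [21, 5]

VC = [21, 5]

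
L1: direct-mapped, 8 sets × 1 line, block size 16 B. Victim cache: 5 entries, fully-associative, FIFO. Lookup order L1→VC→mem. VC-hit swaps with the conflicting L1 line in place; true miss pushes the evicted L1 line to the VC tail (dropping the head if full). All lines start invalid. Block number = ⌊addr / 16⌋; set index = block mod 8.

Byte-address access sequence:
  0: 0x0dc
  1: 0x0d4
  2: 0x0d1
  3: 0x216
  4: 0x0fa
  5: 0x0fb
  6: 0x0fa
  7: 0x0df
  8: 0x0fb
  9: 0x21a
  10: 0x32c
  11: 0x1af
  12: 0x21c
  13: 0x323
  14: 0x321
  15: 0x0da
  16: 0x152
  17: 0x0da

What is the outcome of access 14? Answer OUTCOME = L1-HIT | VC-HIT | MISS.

  [0] addr=0xdc blk=13 s=5: MISS | VC []
  [1] addr=0xd4 blk=13 s=5: L1-HIT | VC []
  [2] addr=0xd1 blk=13 s=5: L1-HIT | VC []
  [3] addr=0x216 blk=33 s=1: MISS | VC []
  [4] addr=0xfa blk=15 s=7: MISS | VC []
  [5] addr=0xfb blk=15 s=7: L1-HIT | VC []
  [6] addr=0xfa blk=15 s=7: L1-HIT | VC []
  [7] addr=0xdf blk=13 s=5: L1-HIT | VC []
  [8] addr=0xfb blk=15 s=7: L1-HIT | VC []
  [9] addr=0x21a blk=33 s=1: L1-HIT | VC []
  [10] addr=0x32c blk=50 s=2: MISS | VC []
  [11] addr=0x1af blk=26 s=2: MISS | VC [50]
  [12] addr=0x21c blk=33 s=1: L1-HIT | VC [50]
  [13] addr=0x323 blk=50 s=2: VC-HIT | VC [26]
  [14] addr=0x321 blk=50 s=2: L1-HIT | VC [26]
  [15] addr=0xda blk=13 s=5: L1-HIT | VC [26]
  [16] addr=0x152 blk=21 s=5: MISS | VC [26, 13]
  [17] addr=0xda blk=13 s=5: VC-HIT | VC [26, 21]

OUTCOME = L1-HIT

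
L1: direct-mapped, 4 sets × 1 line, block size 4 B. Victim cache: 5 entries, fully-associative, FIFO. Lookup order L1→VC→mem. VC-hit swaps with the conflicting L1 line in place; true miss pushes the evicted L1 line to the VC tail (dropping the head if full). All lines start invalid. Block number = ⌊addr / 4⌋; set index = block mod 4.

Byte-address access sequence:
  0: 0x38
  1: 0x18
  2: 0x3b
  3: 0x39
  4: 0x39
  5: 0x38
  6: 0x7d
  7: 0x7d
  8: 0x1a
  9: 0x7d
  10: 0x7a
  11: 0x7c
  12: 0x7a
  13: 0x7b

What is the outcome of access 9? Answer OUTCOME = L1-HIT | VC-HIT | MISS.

#0 0x38→b14/s2 MISS; vc=[]
#1 0x18→b6/s2 MISS; vc=[14]
#2 0x3b→b14/s2 VC-HIT; vc=[6]
#3 0x39→b14/s2 L1-HIT; vc=[6]
#4 0x39→b14/s2 L1-HIT; vc=[6]
#5 0x38→b14/s2 L1-HIT; vc=[6]
#6 0x7d→b31/s3 MISS; vc=[6]
#7 0x7d→b31/s3 L1-HIT; vc=[6]
#8 0x1a→b6/s2 VC-HIT; vc=[14]
#9 0x7d→b31/s3 L1-HIT; vc=[14]
#10 0x7a→b30/s2 MISS; vc=[14,6]
#11 0x7c→b31/s3 L1-HIT; vc=[14,6]
#12 0x7a→b30/s2 L1-HIT; vc=[14,6]
#13 0x7b→b30/s2 L1-HIT; vc=[14,6]

OUTCOME = L1-HIT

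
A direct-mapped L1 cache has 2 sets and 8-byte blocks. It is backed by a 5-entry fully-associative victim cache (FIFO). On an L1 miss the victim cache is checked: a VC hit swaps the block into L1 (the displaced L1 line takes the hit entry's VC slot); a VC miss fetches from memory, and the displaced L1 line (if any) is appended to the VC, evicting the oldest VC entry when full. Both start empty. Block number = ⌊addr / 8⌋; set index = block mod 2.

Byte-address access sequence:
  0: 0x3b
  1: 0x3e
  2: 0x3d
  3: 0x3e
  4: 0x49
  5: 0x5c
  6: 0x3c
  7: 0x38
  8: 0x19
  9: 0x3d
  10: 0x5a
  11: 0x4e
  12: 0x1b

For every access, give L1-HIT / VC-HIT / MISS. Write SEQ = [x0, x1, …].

  [0] addr=0x3b blk=7 s=1: MISS | VC []
  [1] addr=0x3e blk=7 s=1: L1-HIT | VC []
  [2] addr=0x3d blk=7 s=1: L1-HIT | VC []
  [3] addr=0x3e blk=7 s=1: L1-HIT | VC []
  [4] addr=0x49 blk=9 s=1: MISS | VC [7]
  [5] addr=0x5c blk=11 s=1: MISS | VC [7, 9]
  [6] addr=0x3c blk=7 s=1: VC-HIT | VC [11, 9]
  [7] addr=0x38 blk=7 s=1: L1-HIT | VC [11, 9]
  [8] addr=0x19 blk=3 s=1: MISS | VC [11, 9, 7]
  [9] addr=0x3d blk=7 s=1: VC-HIT | VC [11, 9, 3]
  [10] addr=0x5a blk=11 s=1: VC-HIT | VC [7, 9, 3]
  [11] addr=0x4e blk=9 s=1: VC-HIT | VC [7, 11, 3]
  [12] addr=0x1b blk=3 s=1: VC-HIT | VC [7, 11, 9]

SEQ = [MISS, L1-HIT, L1-HIT, L1-HIT, MISS, MISS, VC-HIT, L1-HIT, MISS, VC-HIT, VC-HIT, VC-HIT, VC-HIT]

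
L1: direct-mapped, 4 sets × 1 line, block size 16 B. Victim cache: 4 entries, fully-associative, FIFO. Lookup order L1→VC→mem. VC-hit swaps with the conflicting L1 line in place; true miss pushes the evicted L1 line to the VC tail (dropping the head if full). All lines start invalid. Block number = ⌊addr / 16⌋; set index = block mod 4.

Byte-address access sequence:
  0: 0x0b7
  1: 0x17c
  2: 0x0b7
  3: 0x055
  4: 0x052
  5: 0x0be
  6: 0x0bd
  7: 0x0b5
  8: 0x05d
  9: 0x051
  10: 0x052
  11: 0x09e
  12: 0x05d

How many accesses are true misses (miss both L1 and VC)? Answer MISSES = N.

MISSES = 4

#0 0xb7→b11/s3 MISS; vc=[]
#1 0x17c→b23/s3 MISS; vc=[11]
#2 0xb7→b11/s3 VC-HIT; vc=[23]
#3 0x55→b5/s1 MISS; vc=[23]
#4 0x52→b5/s1 L1-HIT; vc=[23]
#5 0xbe→b11/s3 L1-HIT; vc=[23]
#6 0xbd→b11/s3 L1-HIT; vc=[23]
#7 0xb5→b11/s3 L1-HIT; vc=[23]
#8 0x5d→b5/s1 L1-HIT; vc=[23]
#9 0x51→b5/s1 L1-HIT; vc=[23]
#10 0x52→b5/s1 L1-HIT; vc=[23]
#11 0x9e→b9/s1 MISS; vc=[23,5]
#12 0x5d→b5/s1 VC-HIT; vc=[23,9]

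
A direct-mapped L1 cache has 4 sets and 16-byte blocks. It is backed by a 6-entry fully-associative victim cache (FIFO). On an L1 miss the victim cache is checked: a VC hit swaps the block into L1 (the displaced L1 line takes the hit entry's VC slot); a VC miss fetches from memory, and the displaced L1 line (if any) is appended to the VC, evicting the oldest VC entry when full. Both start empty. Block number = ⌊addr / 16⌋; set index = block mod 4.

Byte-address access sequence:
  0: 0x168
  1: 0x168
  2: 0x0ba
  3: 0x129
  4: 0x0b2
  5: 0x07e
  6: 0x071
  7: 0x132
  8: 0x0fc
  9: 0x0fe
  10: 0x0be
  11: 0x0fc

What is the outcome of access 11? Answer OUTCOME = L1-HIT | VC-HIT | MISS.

OUTCOME = VC-HIT

0: 0x168 (blk 22, set 2) → MISS  vc=[]
1: 0x168 (blk 22, set 2) → L1-HIT  vc=[]
2: 0xba (blk 11, set 3) → MISS  vc=[]
3: 0x129 (blk 18, set 2) → MISS  vc=[22]
4: 0xb2 (blk 11, set 3) → L1-HIT  vc=[22]
5: 0x7e (blk 7, set 3) → MISS  vc=[22, 11]
6: 0x71 (blk 7, set 3) → L1-HIT  vc=[22, 11]
7: 0x132 (blk 19, set 3) → MISS  vc=[22, 11, 7]
8: 0xfc (blk 15, set 3) → MISS  vc=[22, 11, 7, 19]
9: 0xfe (blk 15, set 3) → L1-HIT  vc=[22, 11, 7, 19]
10: 0xbe (blk 11, set 3) → VC-HIT  vc=[22, 15, 7, 19]
11: 0xfc (blk 15, set 3) → VC-HIT  vc=[22, 11, 7, 19]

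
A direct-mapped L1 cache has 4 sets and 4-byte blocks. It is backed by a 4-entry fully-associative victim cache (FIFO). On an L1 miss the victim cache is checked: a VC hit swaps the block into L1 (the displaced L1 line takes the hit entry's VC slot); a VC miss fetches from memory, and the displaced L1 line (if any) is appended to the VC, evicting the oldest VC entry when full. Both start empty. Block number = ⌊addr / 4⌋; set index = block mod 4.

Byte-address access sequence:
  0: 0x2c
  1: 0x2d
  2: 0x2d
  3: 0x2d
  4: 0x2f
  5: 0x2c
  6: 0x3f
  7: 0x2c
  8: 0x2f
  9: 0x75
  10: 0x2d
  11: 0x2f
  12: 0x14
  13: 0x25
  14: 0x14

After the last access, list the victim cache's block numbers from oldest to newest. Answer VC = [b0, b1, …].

VC = [15, 29, 9]

#0 0x2c→b11/s3 MISS; vc=[]
#1 0x2d→b11/s3 L1-HIT; vc=[]
#2 0x2d→b11/s3 L1-HIT; vc=[]
#3 0x2d→b11/s3 L1-HIT; vc=[]
#4 0x2f→b11/s3 L1-HIT; vc=[]
#5 0x2c→b11/s3 L1-HIT; vc=[]
#6 0x3f→b15/s3 MISS; vc=[11]
#7 0x2c→b11/s3 VC-HIT; vc=[15]
#8 0x2f→b11/s3 L1-HIT; vc=[15]
#9 0x75→b29/s1 MISS; vc=[15]
#10 0x2d→b11/s3 L1-HIT; vc=[15]
#11 0x2f→b11/s3 L1-HIT; vc=[15]
#12 0x14→b5/s1 MISS; vc=[15,29]
#13 0x25→b9/s1 MISS; vc=[15,29,5]
#14 0x14→b5/s1 VC-HIT; vc=[15,29,9]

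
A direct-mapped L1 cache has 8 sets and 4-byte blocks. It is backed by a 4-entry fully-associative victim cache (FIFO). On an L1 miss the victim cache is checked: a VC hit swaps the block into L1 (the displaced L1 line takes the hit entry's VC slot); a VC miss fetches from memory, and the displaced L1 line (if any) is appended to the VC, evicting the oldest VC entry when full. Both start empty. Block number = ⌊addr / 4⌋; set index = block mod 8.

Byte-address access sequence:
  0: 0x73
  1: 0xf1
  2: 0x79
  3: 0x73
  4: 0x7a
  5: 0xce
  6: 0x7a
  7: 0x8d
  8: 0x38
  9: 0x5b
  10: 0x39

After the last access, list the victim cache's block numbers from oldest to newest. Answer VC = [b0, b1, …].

0: 0x73 (blk 28, set 4) → MISS  vc=[]
1: 0xf1 (blk 60, set 4) → MISS  vc=[28]
2: 0x79 (blk 30, set 6) → MISS  vc=[28]
3: 0x73 (blk 28, set 4) → VC-HIT  vc=[60]
4: 0x7a (blk 30, set 6) → L1-HIT  vc=[60]
5: 0xce (blk 51, set 3) → MISS  vc=[60]
6: 0x7a (blk 30, set 6) → L1-HIT  vc=[60]
7: 0x8d (blk 35, set 3) → MISS  vc=[60, 51]
8: 0x38 (blk 14, set 6) → MISS  vc=[60, 51, 30]
9: 0x5b (blk 22, set 6) → MISS  vc=[60, 51, 30, 14]
10: 0x39 (blk 14, set 6) → VC-HIT  vc=[60, 51, 30, 22]

VC = [60, 51, 30, 22]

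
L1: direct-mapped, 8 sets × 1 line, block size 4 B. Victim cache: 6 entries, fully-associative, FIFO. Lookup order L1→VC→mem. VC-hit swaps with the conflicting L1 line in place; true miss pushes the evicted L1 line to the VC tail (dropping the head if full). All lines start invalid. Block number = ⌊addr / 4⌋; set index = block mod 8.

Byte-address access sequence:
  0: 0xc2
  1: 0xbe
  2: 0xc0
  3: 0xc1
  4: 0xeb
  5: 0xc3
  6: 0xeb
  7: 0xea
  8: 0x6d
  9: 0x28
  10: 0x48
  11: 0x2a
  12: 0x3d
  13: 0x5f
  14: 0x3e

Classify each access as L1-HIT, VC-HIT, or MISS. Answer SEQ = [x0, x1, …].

  [0] addr=0xc2 blk=48 s=0: MISS | VC []
  [1] addr=0xbe blk=47 s=7: MISS | VC []
  [2] addr=0xc0 blk=48 s=0: L1-HIT | VC []
  [3] addr=0xc1 blk=48 s=0: L1-HIT | VC []
  [4] addr=0xeb blk=58 s=2: MISS | VC []
  [5] addr=0xc3 blk=48 s=0: L1-HIT | VC []
  [6] addr=0xeb blk=58 s=2: L1-HIT | VC []
  [7] addr=0xea blk=58 s=2: L1-HIT | VC []
  [8] addr=0x6d blk=27 s=3: MISS | VC []
  [9] addr=0x28 blk=10 s=2: MISS | VC [58]
  [10] addr=0x48 blk=18 s=2: MISS | VC [58, 10]
  [11] addr=0x2a blk=10 s=2: VC-HIT | VC [58, 18]
  [12] addr=0x3d blk=15 s=7: MISS | VC [58, 18, 47]
  [13] addr=0x5f blk=23 s=7: MISS | VC [58, 18, 47, 15]
  [14] addr=0x3e blk=15 s=7: VC-HIT | VC [58, 18, 47, 23]

SEQ = [MISS, MISS, L1-HIT, L1-HIT, MISS, L1-HIT, L1-HIT, L1-HIT, MISS, MISS, MISS, VC-HIT, MISS, MISS, VC-HIT]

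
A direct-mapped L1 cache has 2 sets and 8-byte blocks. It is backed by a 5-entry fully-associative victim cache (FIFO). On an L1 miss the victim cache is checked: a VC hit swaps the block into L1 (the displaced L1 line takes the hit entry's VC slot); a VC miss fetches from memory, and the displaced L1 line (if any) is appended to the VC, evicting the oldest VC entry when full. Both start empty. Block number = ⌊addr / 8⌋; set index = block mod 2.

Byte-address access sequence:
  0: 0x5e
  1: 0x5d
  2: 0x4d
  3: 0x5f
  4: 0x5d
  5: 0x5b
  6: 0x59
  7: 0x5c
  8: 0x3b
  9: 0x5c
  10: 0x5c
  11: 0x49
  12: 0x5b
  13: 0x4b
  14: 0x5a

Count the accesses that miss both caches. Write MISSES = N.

0: 0x5e (blk 11, set 1) → MISS  vc=[]
1: 0x5d (blk 11, set 1) → L1-HIT  vc=[]
2: 0x4d (blk 9, set 1) → MISS  vc=[11]
3: 0x5f (blk 11, set 1) → VC-HIT  vc=[9]
4: 0x5d (blk 11, set 1) → L1-HIT  vc=[9]
5: 0x5b (blk 11, set 1) → L1-HIT  vc=[9]
6: 0x59 (blk 11, set 1) → L1-HIT  vc=[9]
7: 0x5c (blk 11, set 1) → L1-HIT  vc=[9]
8: 0x3b (blk 7, set 1) → MISS  vc=[9, 11]
9: 0x5c (blk 11, set 1) → VC-HIT  vc=[9, 7]
10: 0x5c (blk 11, set 1) → L1-HIT  vc=[9, 7]
11: 0x49 (blk 9, set 1) → VC-HIT  vc=[11, 7]
12: 0x5b (blk 11, set 1) → VC-HIT  vc=[9, 7]
13: 0x4b (blk 9, set 1) → VC-HIT  vc=[11, 7]
14: 0x5a (blk 11, set 1) → VC-HIT  vc=[9, 7]

MISSES = 3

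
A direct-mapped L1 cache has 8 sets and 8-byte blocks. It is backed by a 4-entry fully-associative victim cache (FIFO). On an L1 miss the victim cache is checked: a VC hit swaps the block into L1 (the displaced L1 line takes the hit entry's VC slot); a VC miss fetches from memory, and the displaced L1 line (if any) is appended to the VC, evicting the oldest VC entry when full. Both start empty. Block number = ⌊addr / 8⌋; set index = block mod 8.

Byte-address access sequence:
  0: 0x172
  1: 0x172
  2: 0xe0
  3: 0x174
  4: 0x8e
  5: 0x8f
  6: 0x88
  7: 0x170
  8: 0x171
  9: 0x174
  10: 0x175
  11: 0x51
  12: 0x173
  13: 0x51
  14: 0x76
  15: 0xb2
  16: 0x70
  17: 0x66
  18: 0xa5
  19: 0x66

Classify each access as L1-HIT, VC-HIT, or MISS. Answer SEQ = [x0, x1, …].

SEQ = [MISS, L1-HIT, MISS, L1-HIT, MISS, L1-HIT, L1-HIT, L1-HIT, L1-HIT, L1-HIT, L1-HIT, MISS, L1-HIT, L1-HIT, MISS, MISS, VC-HIT, MISS, MISS, VC-HIT]

#0 0x172→b46/s6 MISS; vc=[]
#1 0x172→b46/s6 L1-HIT; vc=[]
#2 0xe0→b28/s4 MISS; vc=[]
#3 0x174→b46/s6 L1-HIT; vc=[]
#4 0x8e→b17/s1 MISS; vc=[]
#5 0x8f→b17/s1 L1-HIT; vc=[]
#6 0x88→b17/s1 L1-HIT; vc=[]
#7 0x170→b46/s6 L1-HIT; vc=[]
#8 0x171→b46/s6 L1-HIT; vc=[]
#9 0x174→b46/s6 L1-HIT; vc=[]
#10 0x175→b46/s6 L1-HIT; vc=[]
#11 0x51→b10/s2 MISS; vc=[]
#12 0x173→b46/s6 L1-HIT; vc=[]
#13 0x51→b10/s2 L1-HIT; vc=[]
#14 0x76→b14/s6 MISS; vc=[46]
#15 0xb2→b22/s6 MISS; vc=[46,14]
#16 0x70→b14/s6 VC-HIT; vc=[46,22]
#17 0x66→b12/s4 MISS; vc=[46,22,28]
#18 0xa5→b20/s4 MISS; vc=[46,22,28,12]
#19 0x66→b12/s4 VC-HIT; vc=[46,22,28,20]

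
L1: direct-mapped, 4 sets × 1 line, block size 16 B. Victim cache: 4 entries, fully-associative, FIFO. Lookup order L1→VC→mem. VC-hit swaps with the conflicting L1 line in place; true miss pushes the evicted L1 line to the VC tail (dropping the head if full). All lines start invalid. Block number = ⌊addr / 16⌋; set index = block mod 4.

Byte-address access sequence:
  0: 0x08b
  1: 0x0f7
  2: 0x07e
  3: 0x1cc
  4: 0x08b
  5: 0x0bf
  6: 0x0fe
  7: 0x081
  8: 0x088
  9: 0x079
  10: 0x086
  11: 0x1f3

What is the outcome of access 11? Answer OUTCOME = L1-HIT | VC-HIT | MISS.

OUTCOME = MISS

  [0] addr=0x8b blk=8 s=0: MISS | VC []
  [1] addr=0xf7 blk=15 s=3: MISS | VC []
  [2] addr=0x7e blk=7 s=3: MISS | VC [15]
  [3] addr=0x1cc blk=28 s=0: MISS | VC [15, 8]
  [4] addr=0x8b blk=8 s=0: VC-HIT | VC [15, 28]
  [5] addr=0xbf blk=11 s=3: MISS | VC [15, 28, 7]
  [6] addr=0xfe blk=15 s=3: VC-HIT | VC [11, 28, 7]
  [7] addr=0x81 blk=8 s=0: L1-HIT | VC [11, 28, 7]
  [8] addr=0x88 blk=8 s=0: L1-HIT | VC [11, 28, 7]
  [9] addr=0x79 blk=7 s=3: VC-HIT | VC [11, 28, 15]
  [10] addr=0x86 blk=8 s=0: L1-HIT | VC [11, 28, 15]
  [11] addr=0x1f3 blk=31 s=3: MISS | VC [11, 28, 15, 7]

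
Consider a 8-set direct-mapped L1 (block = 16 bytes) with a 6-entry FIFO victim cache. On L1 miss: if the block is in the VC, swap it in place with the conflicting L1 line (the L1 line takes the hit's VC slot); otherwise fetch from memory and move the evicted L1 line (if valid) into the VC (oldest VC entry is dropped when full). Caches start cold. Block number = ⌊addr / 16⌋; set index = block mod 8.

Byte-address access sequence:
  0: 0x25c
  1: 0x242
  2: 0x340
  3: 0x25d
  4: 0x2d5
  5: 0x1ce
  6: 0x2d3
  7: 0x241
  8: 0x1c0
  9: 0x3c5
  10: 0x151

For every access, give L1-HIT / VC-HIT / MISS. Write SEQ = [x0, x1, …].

SEQ = [MISS, MISS, MISS, L1-HIT, MISS, MISS, L1-HIT, VC-HIT, VC-HIT, MISS, MISS]

0: 0x25c (blk 37, set 5) → MISS  vc=[]
1: 0x242 (blk 36, set 4) → MISS  vc=[]
2: 0x340 (blk 52, set 4) → MISS  vc=[36]
3: 0x25d (blk 37, set 5) → L1-HIT  vc=[36]
4: 0x2d5 (blk 45, set 5) → MISS  vc=[36, 37]
5: 0x1ce (blk 28, set 4) → MISS  vc=[36, 37, 52]
6: 0x2d3 (blk 45, set 5) → L1-HIT  vc=[36, 37, 52]
7: 0x241 (blk 36, set 4) → VC-HIT  vc=[28, 37, 52]
8: 0x1c0 (blk 28, set 4) → VC-HIT  vc=[36, 37, 52]
9: 0x3c5 (blk 60, set 4) → MISS  vc=[36, 37, 52, 28]
10: 0x151 (blk 21, set 5) → MISS  vc=[36, 37, 52, 28, 45]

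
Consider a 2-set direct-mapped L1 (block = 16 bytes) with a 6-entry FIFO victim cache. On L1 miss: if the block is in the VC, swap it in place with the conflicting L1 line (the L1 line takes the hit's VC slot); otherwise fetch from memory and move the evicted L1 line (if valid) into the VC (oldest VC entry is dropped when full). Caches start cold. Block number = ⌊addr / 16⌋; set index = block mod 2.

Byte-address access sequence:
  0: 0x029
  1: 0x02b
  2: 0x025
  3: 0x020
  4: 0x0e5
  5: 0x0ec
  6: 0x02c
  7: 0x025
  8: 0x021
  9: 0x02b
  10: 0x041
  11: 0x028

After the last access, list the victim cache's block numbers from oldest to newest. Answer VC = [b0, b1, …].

VC = [14, 4]

  [0] addr=0x29 blk=2 s=0: MISS | VC []
  [1] addr=0x2b blk=2 s=0: L1-HIT | VC []
  [2] addr=0x25 blk=2 s=0: L1-HIT | VC []
  [3] addr=0x20 blk=2 s=0: L1-HIT | VC []
  [4] addr=0xe5 blk=14 s=0: MISS | VC [2]
  [5] addr=0xec blk=14 s=0: L1-HIT | VC [2]
  [6] addr=0x2c blk=2 s=0: VC-HIT | VC [14]
  [7] addr=0x25 blk=2 s=0: L1-HIT | VC [14]
  [8] addr=0x21 blk=2 s=0: L1-HIT | VC [14]
  [9] addr=0x2b blk=2 s=0: L1-HIT | VC [14]
  [10] addr=0x41 blk=4 s=0: MISS | VC [14, 2]
  [11] addr=0x28 blk=2 s=0: VC-HIT | VC [14, 4]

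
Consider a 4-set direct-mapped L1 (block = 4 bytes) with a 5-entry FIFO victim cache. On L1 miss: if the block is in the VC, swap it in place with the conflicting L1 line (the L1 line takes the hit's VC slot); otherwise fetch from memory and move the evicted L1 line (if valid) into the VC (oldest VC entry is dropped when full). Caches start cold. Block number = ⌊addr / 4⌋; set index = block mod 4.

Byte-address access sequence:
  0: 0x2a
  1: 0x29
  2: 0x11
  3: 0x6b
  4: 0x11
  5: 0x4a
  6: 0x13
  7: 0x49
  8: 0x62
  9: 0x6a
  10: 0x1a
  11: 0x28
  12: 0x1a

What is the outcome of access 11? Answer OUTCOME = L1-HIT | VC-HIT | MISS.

OUTCOME = VC-HIT

0: 0x2a (blk 10, set 2) → MISS  vc=[]
1: 0x29 (blk 10, set 2) → L1-HIT  vc=[]
2: 0x11 (blk 4, set 0) → MISS  vc=[]
3: 0x6b (blk 26, set 2) → MISS  vc=[10]
4: 0x11 (blk 4, set 0) → L1-HIT  vc=[10]
5: 0x4a (blk 18, set 2) → MISS  vc=[10, 26]
6: 0x13 (blk 4, set 0) → L1-HIT  vc=[10, 26]
7: 0x49 (blk 18, set 2) → L1-HIT  vc=[10, 26]
8: 0x62 (blk 24, set 0) → MISS  vc=[10, 26, 4]
9: 0x6a (blk 26, set 2) → VC-HIT  vc=[10, 18, 4]
10: 0x1a (blk 6, set 2) → MISS  vc=[10, 18, 4, 26]
11: 0x28 (blk 10, set 2) → VC-HIT  vc=[6, 18, 4, 26]
12: 0x1a (blk 6, set 2) → VC-HIT  vc=[10, 18, 4, 26]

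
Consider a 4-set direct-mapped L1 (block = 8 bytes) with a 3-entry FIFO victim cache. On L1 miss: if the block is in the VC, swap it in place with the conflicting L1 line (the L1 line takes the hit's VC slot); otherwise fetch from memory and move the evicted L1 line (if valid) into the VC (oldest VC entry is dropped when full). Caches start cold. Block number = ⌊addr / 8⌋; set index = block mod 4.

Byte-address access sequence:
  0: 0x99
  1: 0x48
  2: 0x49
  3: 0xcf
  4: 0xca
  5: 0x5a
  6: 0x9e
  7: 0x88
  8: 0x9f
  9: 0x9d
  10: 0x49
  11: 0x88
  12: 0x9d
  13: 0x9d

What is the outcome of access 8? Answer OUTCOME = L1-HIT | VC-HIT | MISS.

0: 0x99 (blk 19, set 3) → MISS  vc=[]
1: 0x48 (blk 9, set 1) → MISS  vc=[]
2: 0x49 (blk 9, set 1) → L1-HIT  vc=[]
3: 0xcf (blk 25, set 1) → MISS  vc=[9]
4: 0xca (blk 25, set 1) → L1-HIT  vc=[9]
5: 0x5a (blk 11, set 3) → MISS  vc=[9, 19]
6: 0x9e (blk 19, set 3) → VC-HIT  vc=[9, 11]
7: 0x88 (blk 17, set 1) → MISS  vc=[9, 11, 25]
8: 0x9f (blk 19, set 3) → L1-HIT  vc=[9, 11, 25]
9: 0x9d (blk 19, set 3) → L1-HIT  vc=[9, 11, 25]
10: 0x49 (blk 9, set 1) → VC-HIT  vc=[17, 11, 25]
11: 0x88 (blk 17, set 1) → VC-HIT  vc=[9, 11, 25]
12: 0x9d (blk 19, set 3) → L1-HIT  vc=[9, 11, 25]
13: 0x9d (blk 19, set 3) → L1-HIT  vc=[9, 11, 25]

OUTCOME = L1-HIT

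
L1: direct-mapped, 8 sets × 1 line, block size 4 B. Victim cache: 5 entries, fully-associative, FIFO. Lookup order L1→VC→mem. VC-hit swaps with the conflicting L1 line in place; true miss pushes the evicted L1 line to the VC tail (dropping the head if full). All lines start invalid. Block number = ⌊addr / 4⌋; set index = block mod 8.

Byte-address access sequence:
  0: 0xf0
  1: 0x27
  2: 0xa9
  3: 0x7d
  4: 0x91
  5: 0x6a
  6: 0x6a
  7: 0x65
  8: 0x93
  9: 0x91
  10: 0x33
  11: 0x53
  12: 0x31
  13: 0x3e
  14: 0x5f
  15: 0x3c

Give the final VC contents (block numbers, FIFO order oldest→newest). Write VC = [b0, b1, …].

VC = [9, 36, 20, 31, 23]

#0 0xf0→b60/s4 MISS; vc=[]
#1 0x27→b9/s1 MISS; vc=[]
#2 0xa9→b42/s2 MISS; vc=[]
#3 0x7d→b31/s7 MISS; vc=[]
#4 0x91→b36/s4 MISS; vc=[60]
#5 0x6a→b26/s2 MISS; vc=[60,42]
#6 0x6a→b26/s2 L1-HIT; vc=[60,42]
#7 0x65→b25/s1 MISS; vc=[60,42,9]
#8 0x93→b36/s4 L1-HIT; vc=[60,42,9]
#9 0x91→b36/s4 L1-HIT; vc=[60,42,9]
#10 0x33→b12/s4 MISS; vc=[60,42,9,36]
#11 0x53→b20/s4 MISS; vc=[60,42,9,36,12]
#12 0x31→b12/s4 VC-HIT; vc=[60,42,9,36,20]
#13 0x3e→b15/s7 MISS; vc=[42,9,36,20,31]
#14 0x5f→b23/s7 MISS; vc=[9,36,20,31,15]
#15 0x3c→b15/s7 VC-HIT; vc=[9,36,20,31,23]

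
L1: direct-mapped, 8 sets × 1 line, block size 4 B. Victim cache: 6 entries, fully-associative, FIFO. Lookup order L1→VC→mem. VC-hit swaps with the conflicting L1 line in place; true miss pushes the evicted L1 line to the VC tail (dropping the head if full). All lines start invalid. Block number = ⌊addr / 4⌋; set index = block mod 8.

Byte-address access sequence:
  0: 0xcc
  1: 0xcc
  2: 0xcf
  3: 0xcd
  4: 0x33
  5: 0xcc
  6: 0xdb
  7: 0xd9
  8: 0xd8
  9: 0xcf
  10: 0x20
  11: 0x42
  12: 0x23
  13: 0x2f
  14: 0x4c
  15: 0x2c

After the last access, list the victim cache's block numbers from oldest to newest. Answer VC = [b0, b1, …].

  [0] addr=0xcc blk=51 s=3: MISS | VC []
  [1] addr=0xcc blk=51 s=3: L1-HIT | VC []
  [2] addr=0xcf blk=51 s=3: L1-HIT | VC []
  [3] addr=0xcd blk=51 s=3: L1-HIT | VC []
  [4] addr=0x33 blk=12 s=4: MISS | VC []
  [5] addr=0xcc blk=51 s=3: L1-HIT | VC []
  [6] addr=0xdb blk=54 s=6: MISS | VC []
  [7] addr=0xd9 blk=54 s=6: L1-HIT | VC []
  [8] addr=0xd8 blk=54 s=6: L1-HIT | VC []
  [9] addr=0xcf blk=51 s=3: L1-HIT | VC []
  [10] addr=0x20 blk=8 s=0: MISS | VC []
  [11] addr=0x42 blk=16 s=0: MISS | VC [8]
  [12] addr=0x23 blk=8 s=0: VC-HIT | VC [16]
  [13] addr=0x2f blk=11 s=3: MISS | VC [16, 51]
  [14] addr=0x4c blk=19 s=3: MISS | VC [16, 51, 11]
  [15] addr=0x2c blk=11 s=3: VC-HIT | VC [16, 51, 19]

VC = [16, 51, 19]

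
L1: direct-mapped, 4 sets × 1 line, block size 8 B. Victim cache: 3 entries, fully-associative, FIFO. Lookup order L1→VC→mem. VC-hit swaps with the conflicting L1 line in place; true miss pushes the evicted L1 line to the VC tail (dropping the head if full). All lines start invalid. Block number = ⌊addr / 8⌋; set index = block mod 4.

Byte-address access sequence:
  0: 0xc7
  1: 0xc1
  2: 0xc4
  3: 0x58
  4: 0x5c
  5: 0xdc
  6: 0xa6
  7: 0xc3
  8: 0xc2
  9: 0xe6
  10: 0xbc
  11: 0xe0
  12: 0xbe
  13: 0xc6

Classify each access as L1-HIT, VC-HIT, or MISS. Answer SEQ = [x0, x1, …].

  [0] addr=0xc7 blk=24 s=0: MISS | VC []
  [1] addr=0xc1 blk=24 s=0: L1-HIT | VC []
  [2] addr=0xc4 blk=24 s=0: L1-HIT | VC []
  [3] addr=0x58 blk=11 s=3: MISS | VC []
  [4] addr=0x5c blk=11 s=3: L1-HIT | VC []
  [5] addr=0xdc blk=27 s=3: MISS | VC [11]
  [6] addr=0xa6 blk=20 s=0: MISS | VC [11, 24]
  [7] addr=0xc3 blk=24 s=0: VC-HIT | VC [11, 20]
  [8] addr=0xc2 blk=24 s=0: L1-HIT | VC [11, 20]
  [9] addr=0xe6 blk=28 s=0: MISS | VC [11, 20, 24]
  [10] addr=0xbc blk=23 s=3: MISS | VC [20, 24, 27]
  [11] addr=0xe0 blk=28 s=0: L1-HIT | VC [20, 24, 27]
  [12] addr=0xbe blk=23 s=3: L1-HIT | VC [20, 24, 27]
  [13] addr=0xc6 blk=24 s=0: VC-HIT | VC [20, 28, 27]

SEQ = [MISS, L1-HIT, L1-HIT, MISS, L1-HIT, MISS, MISS, VC-HIT, L1-HIT, MISS, MISS, L1-HIT, L1-HIT, VC-HIT]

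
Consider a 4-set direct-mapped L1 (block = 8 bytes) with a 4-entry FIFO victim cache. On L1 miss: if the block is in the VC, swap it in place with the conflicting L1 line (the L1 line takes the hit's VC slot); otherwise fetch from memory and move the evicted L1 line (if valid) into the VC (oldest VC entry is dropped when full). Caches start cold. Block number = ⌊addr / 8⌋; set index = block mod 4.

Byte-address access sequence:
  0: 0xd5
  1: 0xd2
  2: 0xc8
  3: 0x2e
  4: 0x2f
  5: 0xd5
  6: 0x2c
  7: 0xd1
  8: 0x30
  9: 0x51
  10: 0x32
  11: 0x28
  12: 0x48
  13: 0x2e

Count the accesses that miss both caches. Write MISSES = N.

MISSES = 6

#0 0xd5→b26/s2 MISS; vc=[]
#1 0xd2→b26/s2 L1-HIT; vc=[]
#2 0xc8→b25/s1 MISS; vc=[]
#3 0x2e→b5/s1 MISS; vc=[25]
#4 0x2f→b5/s1 L1-HIT; vc=[25]
#5 0xd5→b26/s2 L1-HIT; vc=[25]
#6 0x2c→b5/s1 L1-HIT; vc=[25]
#7 0xd1→b26/s2 L1-HIT; vc=[25]
#8 0x30→b6/s2 MISS; vc=[25,26]
#9 0x51→b10/s2 MISS; vc=[25,26,6]
#10 0x32→b6/s2 VC-HIT; vc=[25,26,10]
#11 0x28→b5/s1 L1-HIT; vc=[25,26,10]
#12 0x48→b9/s1 MISS; vc=[25,26,10,5]
#13 0x2e→b5/s1 VC-HIT; vc=[25,26,10,9]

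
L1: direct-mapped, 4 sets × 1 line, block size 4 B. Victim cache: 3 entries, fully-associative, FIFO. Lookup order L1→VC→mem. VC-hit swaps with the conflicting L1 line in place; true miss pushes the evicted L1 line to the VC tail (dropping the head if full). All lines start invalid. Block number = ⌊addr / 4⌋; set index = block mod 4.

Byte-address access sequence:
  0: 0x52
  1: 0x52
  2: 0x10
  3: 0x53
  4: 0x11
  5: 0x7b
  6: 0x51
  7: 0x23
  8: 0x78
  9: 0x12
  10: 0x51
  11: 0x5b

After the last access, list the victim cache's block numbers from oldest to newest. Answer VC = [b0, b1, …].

VC = [8, 4, 30]

0: 0x52 (blk 20, set 0) → MISS  vc=[]
1: 0x52 (blk 20, set 0) → L1-HIT  vc=[]
2: 0x10 (blk 4, set 0) → MISS  vc=[20]
3: 0x53 (blk 20, set 0) → VC-HIT  vc=[4]
4: 0x11 (blk 4, set 0) → VC-HIT  vc=[20]
5: 0x7b (blk 30, set 2) → MISS  vc=[20]
6: 0x51 (blk 20, set 0) → VC-HIT  vc=[4]
7: 0x23 (blk 8, set 0) → MISS  vc=[4, 20]
8: 0x78 (blk 30, set 2) → L1-HIT  vc=[4, 20]
9: 0x12 (blk 4, set 0) → VC-HIT  vc=[8, 20]
10: 0x51 (blk 20, set 0) → VC-HIT  vc=[8, 4]
11: 0x5b (blk 22, set 2) → MISS  vc=[8, 4, 30]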